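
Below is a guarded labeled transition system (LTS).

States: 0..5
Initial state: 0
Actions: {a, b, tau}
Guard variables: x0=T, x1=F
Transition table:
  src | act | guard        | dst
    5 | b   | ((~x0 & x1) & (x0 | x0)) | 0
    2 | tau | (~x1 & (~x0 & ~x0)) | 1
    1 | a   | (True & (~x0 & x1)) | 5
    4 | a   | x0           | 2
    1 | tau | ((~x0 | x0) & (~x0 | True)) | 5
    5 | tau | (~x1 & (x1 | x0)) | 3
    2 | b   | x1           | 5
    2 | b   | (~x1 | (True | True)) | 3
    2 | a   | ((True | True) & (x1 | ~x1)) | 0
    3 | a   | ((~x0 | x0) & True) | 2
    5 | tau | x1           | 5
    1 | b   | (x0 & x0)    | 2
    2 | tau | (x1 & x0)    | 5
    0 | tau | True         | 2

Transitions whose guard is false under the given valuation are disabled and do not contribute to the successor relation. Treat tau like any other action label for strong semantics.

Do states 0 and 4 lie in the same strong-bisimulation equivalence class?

Answer: NOT BISIMILAR

Trace:
Refine partition for ~:
  P[0] = {{0,1,2,3,4,5}}
  P[1] = {{0,5},{1},{2},{3,4}}
  P[2] = {{0},{1},{2},{3,4},{5}}
stable after 3 split(s): 5 block(s)
[0]={0}  [4]={3,4}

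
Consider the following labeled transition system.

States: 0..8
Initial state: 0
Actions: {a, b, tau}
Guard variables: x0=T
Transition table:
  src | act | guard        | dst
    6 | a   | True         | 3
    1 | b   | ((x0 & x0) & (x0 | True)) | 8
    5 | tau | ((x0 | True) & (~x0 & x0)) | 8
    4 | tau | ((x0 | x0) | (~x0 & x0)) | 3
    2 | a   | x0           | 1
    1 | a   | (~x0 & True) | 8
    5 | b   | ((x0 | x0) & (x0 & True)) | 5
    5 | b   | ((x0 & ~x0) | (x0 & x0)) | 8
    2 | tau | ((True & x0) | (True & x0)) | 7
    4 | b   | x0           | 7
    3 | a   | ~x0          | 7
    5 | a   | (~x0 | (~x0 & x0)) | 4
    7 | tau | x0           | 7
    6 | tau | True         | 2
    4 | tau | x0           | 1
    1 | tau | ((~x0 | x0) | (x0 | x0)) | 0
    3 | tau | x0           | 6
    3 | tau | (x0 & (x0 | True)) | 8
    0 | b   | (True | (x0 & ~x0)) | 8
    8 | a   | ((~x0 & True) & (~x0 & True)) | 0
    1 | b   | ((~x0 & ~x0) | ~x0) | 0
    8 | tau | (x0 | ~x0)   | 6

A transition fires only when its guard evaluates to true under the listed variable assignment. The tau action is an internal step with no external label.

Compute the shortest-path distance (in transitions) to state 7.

Layered search for 7:
  depth 0: {0}
  depth 1: {8}
  depth 2: {6}
  depth 3: {2,3}
  depth 4: {1,7}
depth(7)=4, e.g. b·tau·tau·tau

Answer: 4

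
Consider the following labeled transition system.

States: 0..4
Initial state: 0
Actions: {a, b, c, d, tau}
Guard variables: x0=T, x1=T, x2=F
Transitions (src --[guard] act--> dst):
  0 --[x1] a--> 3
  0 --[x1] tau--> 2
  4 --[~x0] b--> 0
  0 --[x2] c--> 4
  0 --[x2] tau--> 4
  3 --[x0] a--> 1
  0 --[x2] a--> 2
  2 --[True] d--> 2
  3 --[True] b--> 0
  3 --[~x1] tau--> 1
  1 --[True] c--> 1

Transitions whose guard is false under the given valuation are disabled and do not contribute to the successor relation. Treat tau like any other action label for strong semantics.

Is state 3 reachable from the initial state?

Answer: REACHABLE

Trace:
Guard filter leaves 6 enabled edge(s).
depth 0: {0}
depth 1: {2,3}  total {0,2,3}
depth 2: {1}  total {0,1,2,3}
R = {0,1,2,3}
trace reaching 3: a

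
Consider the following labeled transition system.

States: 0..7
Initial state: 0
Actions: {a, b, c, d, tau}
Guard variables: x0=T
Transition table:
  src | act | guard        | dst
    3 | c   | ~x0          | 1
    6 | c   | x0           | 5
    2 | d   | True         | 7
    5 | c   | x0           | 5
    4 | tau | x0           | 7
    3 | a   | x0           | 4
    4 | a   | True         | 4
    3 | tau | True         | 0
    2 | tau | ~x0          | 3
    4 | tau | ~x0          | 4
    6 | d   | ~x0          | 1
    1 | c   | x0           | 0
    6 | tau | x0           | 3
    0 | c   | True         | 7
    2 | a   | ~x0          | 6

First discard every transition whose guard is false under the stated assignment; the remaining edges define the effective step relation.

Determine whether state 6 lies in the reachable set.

Answer: UNREACHABLE

Working:
Guard filter leaves 10 enabled edge(s).
Layer 0: {0}
Layer 1: {7}  total {0,7}
Reach set: {0,7}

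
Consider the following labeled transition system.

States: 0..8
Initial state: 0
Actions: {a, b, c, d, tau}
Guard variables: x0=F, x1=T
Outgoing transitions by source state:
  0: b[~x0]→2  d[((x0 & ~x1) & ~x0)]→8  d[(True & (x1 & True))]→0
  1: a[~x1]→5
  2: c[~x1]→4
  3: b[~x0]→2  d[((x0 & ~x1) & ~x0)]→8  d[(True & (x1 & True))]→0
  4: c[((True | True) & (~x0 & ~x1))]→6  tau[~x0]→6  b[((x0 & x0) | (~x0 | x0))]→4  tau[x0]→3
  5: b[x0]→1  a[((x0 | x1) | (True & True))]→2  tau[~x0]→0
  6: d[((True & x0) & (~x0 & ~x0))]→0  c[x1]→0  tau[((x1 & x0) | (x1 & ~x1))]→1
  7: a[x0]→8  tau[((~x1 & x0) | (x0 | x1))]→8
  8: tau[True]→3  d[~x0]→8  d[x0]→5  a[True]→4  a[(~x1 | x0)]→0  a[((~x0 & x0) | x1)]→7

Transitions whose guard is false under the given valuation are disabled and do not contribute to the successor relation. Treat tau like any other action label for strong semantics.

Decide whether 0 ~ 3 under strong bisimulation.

Answer: BISIMILAR

Trace:
Refine partition for ~:
  π0 = {{0,1,2,3,4,5,6,7,8}}
  π1 = {{0,3},{1,2},{4},{5},{6},{7},{8}}
stable after 2 split(s): 7 block(s)
class of 0: {0,3}; class of 3: {0,3}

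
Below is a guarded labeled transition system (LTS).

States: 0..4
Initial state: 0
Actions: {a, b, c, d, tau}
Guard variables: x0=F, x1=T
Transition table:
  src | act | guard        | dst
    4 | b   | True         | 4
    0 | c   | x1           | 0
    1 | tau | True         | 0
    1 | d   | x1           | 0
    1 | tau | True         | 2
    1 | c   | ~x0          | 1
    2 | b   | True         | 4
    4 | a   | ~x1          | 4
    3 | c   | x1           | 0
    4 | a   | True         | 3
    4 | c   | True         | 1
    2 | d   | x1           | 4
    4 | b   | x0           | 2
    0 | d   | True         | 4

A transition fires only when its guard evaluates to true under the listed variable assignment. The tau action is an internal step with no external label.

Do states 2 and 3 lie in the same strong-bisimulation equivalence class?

Refine partition for ~:
  π0 = {{0,1,2,3,4}}
  π1 = {{0},{1},{2},{3},{4}}
stable after 2 split(s): 5 block(s)
[2]={2}  [3]={3}

Answer: NOT BISIMILAR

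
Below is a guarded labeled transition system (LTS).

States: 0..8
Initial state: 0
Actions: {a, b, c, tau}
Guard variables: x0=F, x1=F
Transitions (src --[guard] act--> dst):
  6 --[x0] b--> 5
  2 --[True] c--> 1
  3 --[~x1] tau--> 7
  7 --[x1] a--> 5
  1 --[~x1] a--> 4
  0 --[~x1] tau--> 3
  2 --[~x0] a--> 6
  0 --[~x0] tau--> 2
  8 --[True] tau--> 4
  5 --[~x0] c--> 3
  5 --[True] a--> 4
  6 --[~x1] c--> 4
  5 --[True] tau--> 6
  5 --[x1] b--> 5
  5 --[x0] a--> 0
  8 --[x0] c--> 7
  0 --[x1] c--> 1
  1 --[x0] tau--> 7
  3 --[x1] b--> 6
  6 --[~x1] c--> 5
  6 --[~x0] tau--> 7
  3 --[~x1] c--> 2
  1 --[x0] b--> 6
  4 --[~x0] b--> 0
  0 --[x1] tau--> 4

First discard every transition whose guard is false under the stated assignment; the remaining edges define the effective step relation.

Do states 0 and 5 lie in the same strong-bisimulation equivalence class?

Bisimulation quotient by refinement:
  P[0] = {{0,1,2,3,4,5,6,7,8}}
  P[1] = {{0,8},{1},{2},{3,6},{4},{5},{7}}
  P[2] = {{0},{1},{2},{3},{4},{5},{6},{7},{8}}
stable after 3 split(s): 9 block(s)
class of 0: {0}; class of 5: {5}

Answer: NOT BISIMILAR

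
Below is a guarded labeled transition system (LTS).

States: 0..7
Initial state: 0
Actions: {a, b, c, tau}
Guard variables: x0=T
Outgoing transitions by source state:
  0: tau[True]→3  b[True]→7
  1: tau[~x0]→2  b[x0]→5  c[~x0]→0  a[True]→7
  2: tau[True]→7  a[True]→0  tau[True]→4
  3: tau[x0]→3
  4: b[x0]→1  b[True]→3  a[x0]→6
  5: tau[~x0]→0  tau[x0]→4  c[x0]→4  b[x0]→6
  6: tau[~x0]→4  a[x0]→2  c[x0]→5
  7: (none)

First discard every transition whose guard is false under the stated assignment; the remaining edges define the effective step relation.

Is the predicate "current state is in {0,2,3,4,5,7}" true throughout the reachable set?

Inv-set: {0,2,3,4,5,7}
Reach set: {0,3,7}
  0: ✓
  3: ✓
  7: ✓

Answer: INVARIANT HOLDS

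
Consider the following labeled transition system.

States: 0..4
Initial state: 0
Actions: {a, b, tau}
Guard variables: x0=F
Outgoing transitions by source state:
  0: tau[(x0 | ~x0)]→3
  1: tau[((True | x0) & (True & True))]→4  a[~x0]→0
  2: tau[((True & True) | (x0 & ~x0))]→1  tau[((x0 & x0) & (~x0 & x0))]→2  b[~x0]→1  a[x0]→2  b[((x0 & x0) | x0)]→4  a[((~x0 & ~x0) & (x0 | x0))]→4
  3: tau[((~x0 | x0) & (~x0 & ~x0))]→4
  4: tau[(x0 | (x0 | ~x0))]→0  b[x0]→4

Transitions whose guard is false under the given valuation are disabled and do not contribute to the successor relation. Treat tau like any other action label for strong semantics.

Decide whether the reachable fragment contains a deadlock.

R = {0,3,4}
  0: tau→3  [1 exit(s)]
  3: tau→4  [1 exit(s)]
  4: tau→0  [1 exit(s)]

Answer: DEADLOCK-FREE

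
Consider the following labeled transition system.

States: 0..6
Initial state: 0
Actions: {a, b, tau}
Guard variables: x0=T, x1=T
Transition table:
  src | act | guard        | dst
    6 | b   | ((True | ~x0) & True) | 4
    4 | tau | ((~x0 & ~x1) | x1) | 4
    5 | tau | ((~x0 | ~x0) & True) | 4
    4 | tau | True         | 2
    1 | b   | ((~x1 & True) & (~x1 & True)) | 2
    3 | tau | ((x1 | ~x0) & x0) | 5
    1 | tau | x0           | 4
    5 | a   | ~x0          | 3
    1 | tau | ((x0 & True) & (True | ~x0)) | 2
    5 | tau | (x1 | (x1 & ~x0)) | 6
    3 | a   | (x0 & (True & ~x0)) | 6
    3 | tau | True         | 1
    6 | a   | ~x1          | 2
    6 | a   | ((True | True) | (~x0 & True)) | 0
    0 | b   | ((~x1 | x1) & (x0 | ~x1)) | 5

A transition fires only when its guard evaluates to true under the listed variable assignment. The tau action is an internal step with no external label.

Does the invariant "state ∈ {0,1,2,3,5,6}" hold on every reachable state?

Answer: INVARIANT VIOLATED at state 4

Working:
Safe = {0,1,2,3,5,6}
R = {0,2,4,5,6}
  0: safe
  2: safe
  4: VIOLATES
  5: safe
  6: safe
witness against invariant: b·tau·b → 4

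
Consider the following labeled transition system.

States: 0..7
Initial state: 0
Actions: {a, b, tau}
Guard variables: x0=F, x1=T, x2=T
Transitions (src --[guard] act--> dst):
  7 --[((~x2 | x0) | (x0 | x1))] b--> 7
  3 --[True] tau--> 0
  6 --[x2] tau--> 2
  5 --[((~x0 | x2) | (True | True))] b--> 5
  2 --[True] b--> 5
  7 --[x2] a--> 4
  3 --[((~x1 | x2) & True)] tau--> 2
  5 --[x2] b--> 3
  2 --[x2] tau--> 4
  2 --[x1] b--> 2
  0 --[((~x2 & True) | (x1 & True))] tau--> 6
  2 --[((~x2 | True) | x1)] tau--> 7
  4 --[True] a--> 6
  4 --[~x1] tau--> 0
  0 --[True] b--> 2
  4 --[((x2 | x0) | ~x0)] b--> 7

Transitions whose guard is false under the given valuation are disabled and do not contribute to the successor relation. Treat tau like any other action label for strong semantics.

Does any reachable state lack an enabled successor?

Answer: DEADLOCK-FREE

Working:
Reach set: {0,2,3,4,5,6,7}
  0: b→2  tau→6  [2 exit(s)]
  2: b→2  b→5  tau→4  tau→7  [4 exit(s)]
  3: tau→0  tau→2  [2 exit(s)]
  4: a→6  b→7  [2 exit(s)]
  5: b→3  b→5  [2 exit(s)]
  6: tau→2  [1 exit(s)]
  7: a→4  b→7  [2 exit(s)]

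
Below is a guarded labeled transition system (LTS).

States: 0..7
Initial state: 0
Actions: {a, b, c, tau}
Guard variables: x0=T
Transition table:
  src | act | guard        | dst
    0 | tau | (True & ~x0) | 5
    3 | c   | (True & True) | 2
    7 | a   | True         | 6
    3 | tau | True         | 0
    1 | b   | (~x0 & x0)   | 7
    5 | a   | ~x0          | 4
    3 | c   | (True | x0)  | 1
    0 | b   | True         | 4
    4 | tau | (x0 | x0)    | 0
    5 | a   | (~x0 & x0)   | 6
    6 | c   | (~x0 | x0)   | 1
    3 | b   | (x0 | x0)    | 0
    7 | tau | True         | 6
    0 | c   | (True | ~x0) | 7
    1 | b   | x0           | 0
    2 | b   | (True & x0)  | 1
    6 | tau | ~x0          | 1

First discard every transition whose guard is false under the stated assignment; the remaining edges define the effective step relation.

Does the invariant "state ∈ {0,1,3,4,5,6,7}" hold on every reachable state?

Safe = {0,1,3,4,5,6,7}
R = {0,1,4,6,7}
  0: safe
  1: safe
  4: safe
  6: safe
  7: safe

Answer: INVARIANT HOLDS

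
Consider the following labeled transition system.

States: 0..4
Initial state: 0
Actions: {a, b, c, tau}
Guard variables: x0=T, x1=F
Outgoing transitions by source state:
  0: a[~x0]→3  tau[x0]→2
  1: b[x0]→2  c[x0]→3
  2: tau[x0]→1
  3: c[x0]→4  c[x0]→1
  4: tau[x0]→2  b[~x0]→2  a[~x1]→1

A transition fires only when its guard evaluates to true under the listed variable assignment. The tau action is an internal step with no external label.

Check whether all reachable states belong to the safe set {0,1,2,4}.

Answer: INVARIANT VIOLATED at state 3

Working:
Safe = {0,1,2,4}
Reachable = {0,1,2,3,4}
  0: ✓
  1: ✓
  2: ✓
  3: ✗ unsafe
  4: ✓
witness against invariant: tau·tau·c → 3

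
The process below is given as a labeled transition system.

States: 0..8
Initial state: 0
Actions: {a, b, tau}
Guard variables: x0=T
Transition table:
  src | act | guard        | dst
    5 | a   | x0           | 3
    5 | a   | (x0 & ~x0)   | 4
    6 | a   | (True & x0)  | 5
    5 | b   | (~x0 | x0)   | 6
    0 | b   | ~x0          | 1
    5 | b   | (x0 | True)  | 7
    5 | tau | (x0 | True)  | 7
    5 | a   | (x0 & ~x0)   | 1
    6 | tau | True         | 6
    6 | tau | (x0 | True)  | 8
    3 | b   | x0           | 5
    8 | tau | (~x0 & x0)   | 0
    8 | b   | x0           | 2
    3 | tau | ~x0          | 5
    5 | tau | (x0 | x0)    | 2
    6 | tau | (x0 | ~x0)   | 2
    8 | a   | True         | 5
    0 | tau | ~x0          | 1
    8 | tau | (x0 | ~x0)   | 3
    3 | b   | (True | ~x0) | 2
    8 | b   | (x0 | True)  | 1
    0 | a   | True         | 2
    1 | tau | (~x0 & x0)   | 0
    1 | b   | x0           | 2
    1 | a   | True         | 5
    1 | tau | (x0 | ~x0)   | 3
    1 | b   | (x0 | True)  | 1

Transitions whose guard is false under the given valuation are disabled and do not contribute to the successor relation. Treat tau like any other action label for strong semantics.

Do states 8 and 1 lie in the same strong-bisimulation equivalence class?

Answer: BISIMILAR

Trace:
Compute ~ classes (split until stable):
  π0 = {{0,1,2,3,4,5,6,7,8}}
  π1 = {{0},{1,5,8},{2,4,7},{3},{6}}
  π2 = {{0},{1,8},{2,4,7},{3},{5},{6}}
stable after 3 split(s): 6 block(s)
8∈{1,8}, 1∈{1,8}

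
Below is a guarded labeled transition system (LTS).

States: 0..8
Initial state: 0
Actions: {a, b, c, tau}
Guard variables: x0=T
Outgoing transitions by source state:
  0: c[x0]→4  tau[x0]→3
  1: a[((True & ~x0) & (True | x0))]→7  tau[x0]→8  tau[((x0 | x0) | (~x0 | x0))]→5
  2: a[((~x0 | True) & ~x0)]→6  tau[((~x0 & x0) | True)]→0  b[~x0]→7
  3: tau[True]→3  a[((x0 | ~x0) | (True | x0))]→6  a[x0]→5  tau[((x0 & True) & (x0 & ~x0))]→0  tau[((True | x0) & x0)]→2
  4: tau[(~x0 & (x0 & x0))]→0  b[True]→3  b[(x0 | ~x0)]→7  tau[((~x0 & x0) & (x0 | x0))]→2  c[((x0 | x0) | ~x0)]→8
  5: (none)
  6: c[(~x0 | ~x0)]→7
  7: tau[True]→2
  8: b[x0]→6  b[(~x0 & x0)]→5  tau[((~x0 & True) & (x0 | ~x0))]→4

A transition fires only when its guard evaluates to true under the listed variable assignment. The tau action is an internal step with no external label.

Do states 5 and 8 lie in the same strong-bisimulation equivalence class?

Bisimulation quotient by refinement:
  round 0: {{0,1,2,3,4,5,6,7,8}}
  round 1: {{0},{1,2,7},{3},{4},{5,6},{8}}
  round 2: {{0},{1},{2},{3},{4},{5,6},{7},{8}}
8 equivalence class(es) (converged in 3)
[5]={5,6}  [8]={8}

Answer: NOT BISIMILAR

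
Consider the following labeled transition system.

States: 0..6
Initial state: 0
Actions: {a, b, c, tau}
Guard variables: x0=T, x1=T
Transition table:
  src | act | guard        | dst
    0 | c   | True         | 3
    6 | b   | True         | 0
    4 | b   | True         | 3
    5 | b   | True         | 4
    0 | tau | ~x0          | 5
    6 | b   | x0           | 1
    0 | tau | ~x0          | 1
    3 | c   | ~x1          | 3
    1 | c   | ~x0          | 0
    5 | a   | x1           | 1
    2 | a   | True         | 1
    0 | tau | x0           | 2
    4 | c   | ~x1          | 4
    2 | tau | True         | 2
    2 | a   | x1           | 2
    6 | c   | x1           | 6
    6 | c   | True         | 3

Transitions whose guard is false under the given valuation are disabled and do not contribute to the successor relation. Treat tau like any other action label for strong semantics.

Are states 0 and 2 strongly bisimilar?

Answer: NOT BISIMILAR

Trace:
Refine partition for ~:
  round 0: {{0,1,2,3,4,5,6}}
  round 1: {{0},{1,3},{2},{4},{5},{6}}
6 equivalence class(es) (converged in 2)
[0]={0}  [2]={2}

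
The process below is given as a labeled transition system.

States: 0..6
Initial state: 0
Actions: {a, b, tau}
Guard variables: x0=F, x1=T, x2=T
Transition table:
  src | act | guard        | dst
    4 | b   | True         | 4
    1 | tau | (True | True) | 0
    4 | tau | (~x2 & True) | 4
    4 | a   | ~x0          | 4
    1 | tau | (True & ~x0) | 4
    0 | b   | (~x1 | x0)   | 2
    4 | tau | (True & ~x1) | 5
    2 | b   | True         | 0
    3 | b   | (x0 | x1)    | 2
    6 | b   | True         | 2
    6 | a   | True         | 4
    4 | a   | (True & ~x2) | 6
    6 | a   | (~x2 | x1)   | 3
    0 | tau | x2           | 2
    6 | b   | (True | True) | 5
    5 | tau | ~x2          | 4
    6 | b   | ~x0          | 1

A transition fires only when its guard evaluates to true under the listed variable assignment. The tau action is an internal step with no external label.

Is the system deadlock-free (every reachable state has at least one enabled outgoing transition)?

Answer: DEADLOCK-FREE

Analysis:
Reachable = {0,2}
  0: tau→2  [1 exit(s)]
  2: b→0  [1 exit(s)]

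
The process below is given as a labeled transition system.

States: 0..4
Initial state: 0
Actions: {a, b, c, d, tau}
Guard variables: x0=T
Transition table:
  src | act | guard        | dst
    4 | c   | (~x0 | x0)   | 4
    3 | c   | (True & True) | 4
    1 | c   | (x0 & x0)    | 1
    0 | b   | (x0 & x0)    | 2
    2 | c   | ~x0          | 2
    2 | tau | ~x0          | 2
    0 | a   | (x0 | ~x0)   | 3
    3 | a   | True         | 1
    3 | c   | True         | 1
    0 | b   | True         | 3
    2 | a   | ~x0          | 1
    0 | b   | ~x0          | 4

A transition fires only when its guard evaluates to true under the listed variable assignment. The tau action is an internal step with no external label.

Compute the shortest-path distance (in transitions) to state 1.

Answer: 2

Trace:
Breadth-first toward 1:
  depth 0: {0}
  depth 1: {2,3}
  depth 2: {1,4}
first hit 1 at d=2 via a·a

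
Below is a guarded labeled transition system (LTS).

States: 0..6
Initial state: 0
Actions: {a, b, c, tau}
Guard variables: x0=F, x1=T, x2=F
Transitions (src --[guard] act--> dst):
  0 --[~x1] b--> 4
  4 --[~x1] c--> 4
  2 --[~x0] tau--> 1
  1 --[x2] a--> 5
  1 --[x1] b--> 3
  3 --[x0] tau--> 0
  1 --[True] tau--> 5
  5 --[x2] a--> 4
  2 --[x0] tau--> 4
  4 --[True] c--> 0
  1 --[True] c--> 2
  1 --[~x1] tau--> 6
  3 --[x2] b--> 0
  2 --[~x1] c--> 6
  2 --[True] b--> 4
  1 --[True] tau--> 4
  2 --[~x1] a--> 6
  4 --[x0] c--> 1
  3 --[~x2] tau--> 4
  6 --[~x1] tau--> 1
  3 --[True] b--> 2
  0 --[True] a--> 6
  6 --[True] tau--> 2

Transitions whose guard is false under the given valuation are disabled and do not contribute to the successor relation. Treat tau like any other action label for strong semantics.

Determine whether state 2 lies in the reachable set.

Answer: REACHABLE

Working:
11 transition(s) survive guard evaluation.
depth 0: {0}
depth 1: {6}  now seen {0,6}
depth 2: {2}  now seen {0,2,6}
depth 3: {1,4}  now seen {0,1,2,4,6}
depth 4: {3,5}  now seen {0,1,2,3,4,5,6}
Reach set: {0,1,2,3,4,5,6}
Path to 2: a·tau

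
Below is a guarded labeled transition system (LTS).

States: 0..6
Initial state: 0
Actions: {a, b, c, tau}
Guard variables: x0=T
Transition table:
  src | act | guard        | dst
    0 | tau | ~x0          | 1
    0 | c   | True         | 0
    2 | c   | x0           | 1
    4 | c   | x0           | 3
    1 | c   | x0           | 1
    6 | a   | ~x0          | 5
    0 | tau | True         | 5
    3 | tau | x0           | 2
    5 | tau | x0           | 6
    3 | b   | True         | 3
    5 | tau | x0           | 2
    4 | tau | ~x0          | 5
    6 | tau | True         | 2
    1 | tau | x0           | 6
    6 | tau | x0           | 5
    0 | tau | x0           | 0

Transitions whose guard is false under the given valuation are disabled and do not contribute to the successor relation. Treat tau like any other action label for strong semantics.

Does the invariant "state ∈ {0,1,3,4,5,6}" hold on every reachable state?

Answer: INVARIANT VIOLATED at state 2

Working:
Inv-set: {0,1,3,4,5,6}
R = {0,1,2,5,6}
  0: safe
  1: safe
  2: ✗ unsafe
  5: safe
  6: safe
reach 2 via tau·tau — violates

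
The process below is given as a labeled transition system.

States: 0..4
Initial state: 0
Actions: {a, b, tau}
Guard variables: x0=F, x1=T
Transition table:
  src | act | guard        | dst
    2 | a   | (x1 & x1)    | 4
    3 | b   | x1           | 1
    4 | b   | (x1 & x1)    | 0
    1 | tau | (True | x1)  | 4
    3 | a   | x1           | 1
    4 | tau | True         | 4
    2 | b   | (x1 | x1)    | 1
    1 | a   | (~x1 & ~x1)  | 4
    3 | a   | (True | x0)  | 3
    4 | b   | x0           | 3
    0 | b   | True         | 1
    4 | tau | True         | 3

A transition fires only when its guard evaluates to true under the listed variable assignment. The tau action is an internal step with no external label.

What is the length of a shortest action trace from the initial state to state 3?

BFS to 3:
  depth 0: {0}
  depth 1: {1}
  depth 2: {4}
  depth 3: {3}
depth(3)=3, e.g. b·tau·tau

Answer: 3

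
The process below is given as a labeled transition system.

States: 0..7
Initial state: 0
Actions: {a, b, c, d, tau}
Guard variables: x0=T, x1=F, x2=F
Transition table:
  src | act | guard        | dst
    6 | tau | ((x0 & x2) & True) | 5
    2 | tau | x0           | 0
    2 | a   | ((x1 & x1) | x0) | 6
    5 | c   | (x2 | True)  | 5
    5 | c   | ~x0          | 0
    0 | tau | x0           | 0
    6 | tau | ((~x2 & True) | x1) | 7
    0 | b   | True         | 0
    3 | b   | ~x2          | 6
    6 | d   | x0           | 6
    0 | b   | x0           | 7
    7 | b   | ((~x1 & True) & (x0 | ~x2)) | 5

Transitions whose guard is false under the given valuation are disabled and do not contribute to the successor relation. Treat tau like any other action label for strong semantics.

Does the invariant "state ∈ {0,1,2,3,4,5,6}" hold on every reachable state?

Answer: INVARIANT VIOLATED at state 7

Analysis:
Safe = {0,1,2,3,4,5,6}
Reach set: {0,5,7}
  0: ok
  5: ok
  7: ✗ unsafe
counterexample path to 7: b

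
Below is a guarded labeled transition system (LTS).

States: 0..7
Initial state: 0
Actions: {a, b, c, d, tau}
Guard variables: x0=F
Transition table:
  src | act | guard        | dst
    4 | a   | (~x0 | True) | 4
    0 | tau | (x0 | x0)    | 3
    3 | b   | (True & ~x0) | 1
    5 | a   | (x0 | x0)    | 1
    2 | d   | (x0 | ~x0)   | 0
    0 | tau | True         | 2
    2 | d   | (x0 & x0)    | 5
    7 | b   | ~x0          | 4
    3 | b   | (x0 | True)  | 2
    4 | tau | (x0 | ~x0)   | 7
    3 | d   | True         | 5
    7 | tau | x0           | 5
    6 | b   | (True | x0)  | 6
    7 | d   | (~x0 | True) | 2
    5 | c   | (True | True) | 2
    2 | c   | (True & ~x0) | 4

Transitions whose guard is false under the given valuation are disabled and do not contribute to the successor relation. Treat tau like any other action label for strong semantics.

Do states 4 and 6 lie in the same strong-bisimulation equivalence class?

Answer: NOT BISIMILAR

Analysis:
Bisimulation quotient by refinement:
  P[0] = {{0,1,2,3,4,5,6,7}}
  P[1] = {{0},{1},{2},{3,7},{4},{5},{6}}
  P[2] = {{0},{1},{2},{3},{4},{5},{6},{7}}
8 equivalence class(es) (converged in 3)
4∈{4}, 6∈{6}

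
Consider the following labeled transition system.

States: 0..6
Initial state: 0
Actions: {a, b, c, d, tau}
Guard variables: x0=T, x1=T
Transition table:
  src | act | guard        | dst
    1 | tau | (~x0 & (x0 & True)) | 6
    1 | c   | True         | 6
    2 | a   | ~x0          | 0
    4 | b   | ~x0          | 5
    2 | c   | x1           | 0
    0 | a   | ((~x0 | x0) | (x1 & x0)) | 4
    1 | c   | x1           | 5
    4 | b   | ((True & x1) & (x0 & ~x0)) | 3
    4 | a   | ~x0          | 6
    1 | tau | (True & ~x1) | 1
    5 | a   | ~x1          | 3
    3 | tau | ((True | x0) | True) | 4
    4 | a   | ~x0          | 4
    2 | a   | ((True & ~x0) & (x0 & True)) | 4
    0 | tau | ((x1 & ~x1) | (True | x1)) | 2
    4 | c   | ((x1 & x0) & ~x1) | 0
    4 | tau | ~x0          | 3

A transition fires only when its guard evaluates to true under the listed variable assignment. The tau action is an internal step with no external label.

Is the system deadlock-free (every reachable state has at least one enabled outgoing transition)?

R = {0,2,4}
  0: a→4  tau→2  [2 out]
  2: c→0  [1 out]
  4: ∅  [no exit]
trace reaching 4: a

Answer: DEADLOCK at state 4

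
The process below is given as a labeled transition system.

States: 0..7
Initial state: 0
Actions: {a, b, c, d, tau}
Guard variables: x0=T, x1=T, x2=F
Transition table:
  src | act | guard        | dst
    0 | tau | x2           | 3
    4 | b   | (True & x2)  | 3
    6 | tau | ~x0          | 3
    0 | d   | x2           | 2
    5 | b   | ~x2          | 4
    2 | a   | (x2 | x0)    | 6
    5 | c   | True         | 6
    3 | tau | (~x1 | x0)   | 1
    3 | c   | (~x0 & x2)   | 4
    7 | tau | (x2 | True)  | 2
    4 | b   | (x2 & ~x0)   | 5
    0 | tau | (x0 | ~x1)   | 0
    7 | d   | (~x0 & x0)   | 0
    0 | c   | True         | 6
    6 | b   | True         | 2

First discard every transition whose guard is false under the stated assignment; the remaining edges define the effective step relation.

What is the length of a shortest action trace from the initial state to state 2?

Layered search for 2:
  depth 0: {0}
  depth 1: {6}
  depth 2: {2}
depth(2)=2, e.g. c·b

Answer: 2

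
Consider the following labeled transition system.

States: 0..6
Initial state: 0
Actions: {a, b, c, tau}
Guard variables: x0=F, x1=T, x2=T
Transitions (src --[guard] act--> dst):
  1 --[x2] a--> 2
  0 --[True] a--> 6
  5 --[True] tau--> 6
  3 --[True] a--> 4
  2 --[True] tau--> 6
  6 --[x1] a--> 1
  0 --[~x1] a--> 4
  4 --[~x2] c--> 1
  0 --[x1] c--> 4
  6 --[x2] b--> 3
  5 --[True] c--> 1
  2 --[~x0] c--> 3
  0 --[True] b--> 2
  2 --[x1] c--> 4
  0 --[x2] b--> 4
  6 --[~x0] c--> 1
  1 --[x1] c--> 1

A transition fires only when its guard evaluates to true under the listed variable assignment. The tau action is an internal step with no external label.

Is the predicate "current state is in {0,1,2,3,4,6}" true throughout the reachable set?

Answer: INVARIANT HOLDS

Trace:
Inv-set: {0,1,2,3,4,6}
R = {0,1,2,3,4,6}
  0: ✓
  1: ✓
  2: ✓
  3: ✓
  4: ✓
  6: ✓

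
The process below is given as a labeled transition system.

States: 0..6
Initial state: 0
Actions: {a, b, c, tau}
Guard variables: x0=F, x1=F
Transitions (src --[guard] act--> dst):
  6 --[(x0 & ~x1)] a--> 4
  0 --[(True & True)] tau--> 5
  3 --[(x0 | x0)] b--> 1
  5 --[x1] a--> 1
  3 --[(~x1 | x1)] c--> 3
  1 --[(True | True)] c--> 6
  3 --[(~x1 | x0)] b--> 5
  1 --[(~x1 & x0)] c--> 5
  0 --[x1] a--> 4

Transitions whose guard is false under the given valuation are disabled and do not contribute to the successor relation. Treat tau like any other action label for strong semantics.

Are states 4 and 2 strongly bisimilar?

Refine partition for ~:
  round 0: {{0,1,2,3,4,5,6}}
  round 1: {{0},{1},{2,4,5,6},{3}}
Fixed point at round 2; 4 class(es).
[4]={2,4,5,6}  [2]={2,4,5,6}

Answer: BISIMILAR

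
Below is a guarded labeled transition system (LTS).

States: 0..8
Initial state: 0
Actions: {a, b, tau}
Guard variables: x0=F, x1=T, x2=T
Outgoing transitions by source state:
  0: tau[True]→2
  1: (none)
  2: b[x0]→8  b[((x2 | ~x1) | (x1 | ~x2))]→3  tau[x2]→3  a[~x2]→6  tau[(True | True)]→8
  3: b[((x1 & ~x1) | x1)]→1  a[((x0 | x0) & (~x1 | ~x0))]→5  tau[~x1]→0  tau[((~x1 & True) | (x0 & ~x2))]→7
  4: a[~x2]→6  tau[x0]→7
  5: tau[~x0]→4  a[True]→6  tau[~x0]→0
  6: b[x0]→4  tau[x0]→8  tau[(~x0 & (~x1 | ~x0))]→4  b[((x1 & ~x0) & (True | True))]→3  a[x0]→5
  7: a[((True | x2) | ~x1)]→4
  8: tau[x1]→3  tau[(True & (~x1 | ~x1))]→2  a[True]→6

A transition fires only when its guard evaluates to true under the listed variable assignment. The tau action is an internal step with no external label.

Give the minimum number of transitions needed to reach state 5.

Breadth-first toward 5:
  depth 0: {0}
  depth 1: {2}
  depth 2: {3,8}
  depth 3: {1,6}
  depth 4: {4}
5 never appears.

Answer: UNREACHABLE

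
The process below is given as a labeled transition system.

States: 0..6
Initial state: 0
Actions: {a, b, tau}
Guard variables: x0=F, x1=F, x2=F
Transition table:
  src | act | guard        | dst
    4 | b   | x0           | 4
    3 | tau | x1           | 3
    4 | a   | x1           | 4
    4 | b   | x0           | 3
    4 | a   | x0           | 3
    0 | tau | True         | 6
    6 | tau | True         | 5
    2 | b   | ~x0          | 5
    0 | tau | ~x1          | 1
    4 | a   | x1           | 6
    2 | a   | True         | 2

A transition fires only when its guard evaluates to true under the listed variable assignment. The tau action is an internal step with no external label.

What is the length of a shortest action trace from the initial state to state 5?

Answer: 2

Working:
Breadth-first toward 5:
  L0 = {0}
  L1 = {1,6}
  L2 = {5}
5 enters at depth 2; path tau·tau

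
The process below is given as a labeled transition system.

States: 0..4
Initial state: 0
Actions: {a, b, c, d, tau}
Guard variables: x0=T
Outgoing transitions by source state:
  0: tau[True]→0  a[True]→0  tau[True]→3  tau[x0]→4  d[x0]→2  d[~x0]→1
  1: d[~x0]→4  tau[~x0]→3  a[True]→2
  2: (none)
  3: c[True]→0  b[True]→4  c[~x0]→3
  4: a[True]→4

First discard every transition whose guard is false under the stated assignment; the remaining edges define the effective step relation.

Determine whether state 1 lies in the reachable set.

Answer: UNREACHABLE

Analysis:
Guard filter leaves 9 enabled edge(s).
Layer 0: {0}
Layer 1: {2,3,4}  cumulative {0,2,3,4}
Reachable = {0,2,3,4}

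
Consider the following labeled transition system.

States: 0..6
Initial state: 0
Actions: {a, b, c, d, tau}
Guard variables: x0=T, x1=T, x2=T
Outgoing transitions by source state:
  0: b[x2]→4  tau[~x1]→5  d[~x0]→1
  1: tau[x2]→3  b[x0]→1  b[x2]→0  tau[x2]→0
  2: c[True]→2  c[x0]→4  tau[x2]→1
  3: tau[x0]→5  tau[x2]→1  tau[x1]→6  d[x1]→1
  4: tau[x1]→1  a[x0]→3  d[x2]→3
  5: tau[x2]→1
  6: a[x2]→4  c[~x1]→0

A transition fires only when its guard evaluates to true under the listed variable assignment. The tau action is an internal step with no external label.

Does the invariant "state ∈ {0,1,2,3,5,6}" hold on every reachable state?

Answer: INVARIANT VIOLATED at state 4

Working:
Allowed set {0,1,2,3,5,6}
Reachable = {0,1,3,4,5,6}
  0: ✓
  1: ✓
  3: ✓
  4: ✗ unsafe
  5: ✓
  6: ✓
witness against invariant: b → 4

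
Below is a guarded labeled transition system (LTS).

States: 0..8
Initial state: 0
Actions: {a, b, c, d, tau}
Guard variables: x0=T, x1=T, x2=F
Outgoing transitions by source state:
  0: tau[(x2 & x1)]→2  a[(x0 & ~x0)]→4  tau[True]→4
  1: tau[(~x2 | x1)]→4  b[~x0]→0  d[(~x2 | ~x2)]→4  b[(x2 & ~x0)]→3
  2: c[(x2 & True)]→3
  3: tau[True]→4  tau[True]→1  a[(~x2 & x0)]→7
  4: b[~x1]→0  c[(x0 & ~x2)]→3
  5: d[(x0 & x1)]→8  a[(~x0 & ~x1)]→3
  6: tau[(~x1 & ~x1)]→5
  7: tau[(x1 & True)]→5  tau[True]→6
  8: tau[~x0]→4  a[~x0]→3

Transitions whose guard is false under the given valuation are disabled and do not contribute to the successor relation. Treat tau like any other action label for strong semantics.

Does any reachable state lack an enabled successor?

R = {0,1,3,4,5,6,7,8}
  0: tau→4  [1 out]
  1: d→4  tau→4  [2 out]
  3: a→7  tau→1  tau→4  [3 out]
  4: c→3  [1 out]
  5: d→8  [1 out]
  6: ∅  [STUCK]
  7: tau→5  tau→6  [2 out]
  8: ∅  [STUCK]
Path to 6: tau·c·a·tau

Answer: DEADLOCK at state 6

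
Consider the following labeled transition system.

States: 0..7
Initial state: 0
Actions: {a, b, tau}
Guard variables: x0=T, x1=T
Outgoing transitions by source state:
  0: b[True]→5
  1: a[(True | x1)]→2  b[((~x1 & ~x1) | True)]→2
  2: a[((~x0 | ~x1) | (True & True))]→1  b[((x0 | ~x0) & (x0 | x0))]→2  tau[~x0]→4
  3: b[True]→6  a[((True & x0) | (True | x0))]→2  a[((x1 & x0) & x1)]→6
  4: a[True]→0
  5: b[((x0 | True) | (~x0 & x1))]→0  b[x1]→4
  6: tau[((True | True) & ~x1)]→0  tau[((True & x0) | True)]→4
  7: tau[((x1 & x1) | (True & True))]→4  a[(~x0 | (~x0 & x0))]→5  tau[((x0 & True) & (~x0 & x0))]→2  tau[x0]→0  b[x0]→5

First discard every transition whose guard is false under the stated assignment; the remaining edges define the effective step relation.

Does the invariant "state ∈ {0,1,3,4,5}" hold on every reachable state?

Answer: INVARIANT HOLDS

Analysis:
Allowed set {0,1,3,4,5}
Reach set: {0,4,5}
  0: safe
  4: safe
  5: safe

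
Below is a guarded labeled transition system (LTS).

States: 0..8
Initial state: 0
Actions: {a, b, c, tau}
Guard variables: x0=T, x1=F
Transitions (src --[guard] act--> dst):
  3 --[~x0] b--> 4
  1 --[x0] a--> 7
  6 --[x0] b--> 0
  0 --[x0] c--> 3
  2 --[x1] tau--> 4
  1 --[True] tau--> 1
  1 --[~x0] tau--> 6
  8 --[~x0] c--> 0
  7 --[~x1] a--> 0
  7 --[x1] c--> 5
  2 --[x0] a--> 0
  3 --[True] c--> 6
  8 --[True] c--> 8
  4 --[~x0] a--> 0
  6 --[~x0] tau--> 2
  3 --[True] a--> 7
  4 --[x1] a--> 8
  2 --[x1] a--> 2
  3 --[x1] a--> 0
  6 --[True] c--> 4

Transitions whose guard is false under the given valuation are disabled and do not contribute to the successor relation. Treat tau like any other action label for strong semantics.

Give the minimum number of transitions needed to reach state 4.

Answer: 3

Working:
Breadth-first toward 4:
  Layer 0: {0}
  Layer 1: {3}
  Layer 2: {6,7}
  Layer 3: {4}
first hit 4 at d=3 via c·c·c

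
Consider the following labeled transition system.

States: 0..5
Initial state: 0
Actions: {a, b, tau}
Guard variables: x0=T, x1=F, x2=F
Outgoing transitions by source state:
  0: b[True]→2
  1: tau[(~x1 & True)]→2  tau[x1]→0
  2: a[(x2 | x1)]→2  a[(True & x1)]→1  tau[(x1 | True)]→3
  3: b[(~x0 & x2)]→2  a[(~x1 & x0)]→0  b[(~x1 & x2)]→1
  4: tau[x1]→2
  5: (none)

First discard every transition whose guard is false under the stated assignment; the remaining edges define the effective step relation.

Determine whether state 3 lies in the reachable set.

Answer: REACHABLE

Analysis:
Guard filter leaves 4 enabled edge(s).
Layer 0: {0}
Layer 1: {2}  total {0,2}
Layer 2: {3}  total {0,2,3}
R = {0,2,3}
witness 3: b·tau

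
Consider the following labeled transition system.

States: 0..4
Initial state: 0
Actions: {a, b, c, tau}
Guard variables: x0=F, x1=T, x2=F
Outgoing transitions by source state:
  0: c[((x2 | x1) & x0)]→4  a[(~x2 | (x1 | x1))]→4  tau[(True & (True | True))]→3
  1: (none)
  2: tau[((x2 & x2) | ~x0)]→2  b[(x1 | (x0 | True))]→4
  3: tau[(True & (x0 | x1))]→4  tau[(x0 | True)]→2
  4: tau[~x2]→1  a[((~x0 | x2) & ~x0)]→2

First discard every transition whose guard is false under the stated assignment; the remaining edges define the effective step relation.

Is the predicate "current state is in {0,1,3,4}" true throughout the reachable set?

Safe = {0,1,3,4}
Reachable = {0,1,2,3,4}
  0: ✓
  1: ✓
  2: ✗ unsafe
  3: ✓
  4: ✓
reach 2 via a·a — violates

Answer: INVARIANT VIOLATED at state 2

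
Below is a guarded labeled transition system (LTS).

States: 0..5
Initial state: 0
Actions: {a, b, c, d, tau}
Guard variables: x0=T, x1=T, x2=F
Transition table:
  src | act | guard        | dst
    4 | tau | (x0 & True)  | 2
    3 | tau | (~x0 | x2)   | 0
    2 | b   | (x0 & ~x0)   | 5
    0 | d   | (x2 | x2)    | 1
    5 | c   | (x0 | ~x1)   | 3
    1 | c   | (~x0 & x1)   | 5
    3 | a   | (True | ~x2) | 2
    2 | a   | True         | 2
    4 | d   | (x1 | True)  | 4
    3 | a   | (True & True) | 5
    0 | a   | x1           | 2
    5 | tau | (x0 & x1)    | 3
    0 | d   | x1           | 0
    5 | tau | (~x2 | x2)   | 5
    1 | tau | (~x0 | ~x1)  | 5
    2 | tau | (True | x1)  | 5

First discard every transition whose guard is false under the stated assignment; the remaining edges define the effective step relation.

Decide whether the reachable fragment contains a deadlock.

Answer: DEADLOCK-FREE

Trace:
Reachable = {0,2,3,5}
  0: a→2  d→0  [2 exit(s)]
  2: a→2  tau→5  [2 exit(s)]
  3: a→2  a→5  [2 exit(s)]
  5: c→3  tau→3  tau→5  [3 exit(s)]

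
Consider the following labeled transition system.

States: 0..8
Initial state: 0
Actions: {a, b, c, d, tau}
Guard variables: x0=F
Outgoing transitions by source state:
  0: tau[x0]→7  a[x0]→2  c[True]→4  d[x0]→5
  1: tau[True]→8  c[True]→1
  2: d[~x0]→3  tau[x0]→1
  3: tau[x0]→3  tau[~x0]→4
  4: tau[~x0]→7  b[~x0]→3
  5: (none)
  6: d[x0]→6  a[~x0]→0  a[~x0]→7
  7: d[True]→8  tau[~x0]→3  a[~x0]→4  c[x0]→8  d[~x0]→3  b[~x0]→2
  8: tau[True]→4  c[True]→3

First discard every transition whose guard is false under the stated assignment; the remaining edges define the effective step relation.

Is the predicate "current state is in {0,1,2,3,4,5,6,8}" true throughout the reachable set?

Allowed set {0,1,2,3,4,5,6,8}
Reachable = {0,2,3,4,7,8}
  0: safe
  2: safe
  3: safe
  4: safe
  7: ✗ unsafe
  8: safe
counterexample path to 7: c·tau

Answer: INVARIANT VIOLATED at state 7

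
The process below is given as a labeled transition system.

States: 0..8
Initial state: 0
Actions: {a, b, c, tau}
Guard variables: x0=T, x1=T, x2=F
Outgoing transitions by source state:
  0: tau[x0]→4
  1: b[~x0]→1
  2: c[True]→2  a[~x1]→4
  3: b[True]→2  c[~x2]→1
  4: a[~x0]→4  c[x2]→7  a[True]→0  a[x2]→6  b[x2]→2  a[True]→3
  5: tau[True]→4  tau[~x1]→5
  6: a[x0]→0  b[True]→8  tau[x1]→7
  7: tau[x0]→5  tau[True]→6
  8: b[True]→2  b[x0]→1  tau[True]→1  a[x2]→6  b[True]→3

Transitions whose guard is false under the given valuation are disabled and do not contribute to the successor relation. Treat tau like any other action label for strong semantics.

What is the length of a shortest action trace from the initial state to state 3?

Breadth-first toward 3:
  L0 = {0}
  L1 = {4}
  L2 = {3}
depth(3)=2, e.g. tau·a

Answer: 2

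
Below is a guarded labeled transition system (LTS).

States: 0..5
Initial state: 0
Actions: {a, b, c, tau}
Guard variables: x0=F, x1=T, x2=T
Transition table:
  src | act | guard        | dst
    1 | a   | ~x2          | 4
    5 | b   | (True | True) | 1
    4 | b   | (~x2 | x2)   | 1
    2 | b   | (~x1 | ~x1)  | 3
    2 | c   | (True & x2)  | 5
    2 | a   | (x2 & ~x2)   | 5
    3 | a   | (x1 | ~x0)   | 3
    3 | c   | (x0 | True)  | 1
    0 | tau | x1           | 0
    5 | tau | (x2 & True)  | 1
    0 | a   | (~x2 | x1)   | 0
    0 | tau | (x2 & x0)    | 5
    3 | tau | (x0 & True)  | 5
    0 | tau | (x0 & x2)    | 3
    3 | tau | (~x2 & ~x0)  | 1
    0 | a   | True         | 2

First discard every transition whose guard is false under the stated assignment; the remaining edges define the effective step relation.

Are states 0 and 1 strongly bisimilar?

Answer: NOT BISIMILAR

Working:
Compute ~ classes (split until stable):
  π0 = {{0,1,2,3,4,5}}
  π1 = {{0},{1},{2},{3},{4},{5}}
stable after 2 split(s): 6 block(s)
class of 0: {0}; class of 1: {1}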